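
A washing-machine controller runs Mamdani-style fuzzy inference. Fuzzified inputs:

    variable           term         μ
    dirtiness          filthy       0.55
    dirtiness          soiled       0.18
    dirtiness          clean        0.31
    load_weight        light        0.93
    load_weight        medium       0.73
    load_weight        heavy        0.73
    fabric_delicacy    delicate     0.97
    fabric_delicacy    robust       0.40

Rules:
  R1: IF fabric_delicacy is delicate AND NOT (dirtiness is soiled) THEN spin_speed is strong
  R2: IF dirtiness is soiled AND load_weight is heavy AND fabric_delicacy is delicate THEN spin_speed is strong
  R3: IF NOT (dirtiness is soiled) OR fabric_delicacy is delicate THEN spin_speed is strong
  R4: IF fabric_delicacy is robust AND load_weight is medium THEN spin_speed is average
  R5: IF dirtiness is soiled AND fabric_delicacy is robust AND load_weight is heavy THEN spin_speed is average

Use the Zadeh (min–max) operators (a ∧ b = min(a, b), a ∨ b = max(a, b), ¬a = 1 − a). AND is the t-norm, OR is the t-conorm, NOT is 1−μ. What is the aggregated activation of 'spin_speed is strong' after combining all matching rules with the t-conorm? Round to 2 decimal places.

0.97

R1: delicate=0.97, ¬soiled=1−0.18=0.82; AND[min(a, b)] → w = 0.82
R2: soiled=0.18, heavy=0.73, delicate=0.97; AND[min(a, b)] → w = 0.18
R3: ¬soiled=1−0.18=0.82, delicate=0.97; OR[max(a, b)] → w = 0.97
R4: robust=0.40, medium=0.73; AND[min(a, b)] → w = 0.40
R5: soiled=0.18, robust=0.40, heavy=0.73; AND[min(a, b)] → w = 0.18
Rules with consequent 'strong': {R1, R2, R3} → strengths 0.82, 0.18, 0.97
Aggregate via t-conorm [max(a, b)]: 0.97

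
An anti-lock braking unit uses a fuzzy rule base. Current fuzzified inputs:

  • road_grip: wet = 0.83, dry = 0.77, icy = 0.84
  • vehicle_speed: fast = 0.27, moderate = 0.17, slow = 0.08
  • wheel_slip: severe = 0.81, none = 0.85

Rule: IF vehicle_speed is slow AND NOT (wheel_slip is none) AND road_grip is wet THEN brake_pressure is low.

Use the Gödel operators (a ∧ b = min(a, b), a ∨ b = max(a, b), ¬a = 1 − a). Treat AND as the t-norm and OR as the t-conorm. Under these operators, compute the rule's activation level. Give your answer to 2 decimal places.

0.08

firing strength: slow=0.08, ¬none=1−0.85=0.15, wet=0.83; AND[min(a, b)] → w = 0.08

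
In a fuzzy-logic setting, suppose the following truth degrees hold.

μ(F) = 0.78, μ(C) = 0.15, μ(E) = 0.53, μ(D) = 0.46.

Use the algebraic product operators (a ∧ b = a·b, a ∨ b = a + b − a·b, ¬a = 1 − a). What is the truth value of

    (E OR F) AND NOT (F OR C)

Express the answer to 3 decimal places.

E OR F = a + b − a·b on (0.5300, 0.7800) = 0.8966
F OR C = a + b − a·b on (0.7800, 0.1500) = 0.8130
NOT (F OR C) = 1 − 0.8130 = 0.1870
(E OR F) AND NOT (F OR C) = a·b on (0.8966, 0.1870) = 0.1677

0.168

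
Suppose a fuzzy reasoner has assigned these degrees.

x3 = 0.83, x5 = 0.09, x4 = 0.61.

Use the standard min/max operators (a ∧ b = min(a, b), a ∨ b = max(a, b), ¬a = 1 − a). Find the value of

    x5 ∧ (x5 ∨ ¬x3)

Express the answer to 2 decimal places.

¬x3 = 1 − 0.83 = 0.17
x5 ∨ ¬x3 = max(a, b) on (0.09, 0.17) = 0.17
x5 ∧ (x5 ∨ ¬x3) = min(a, b) on (0.09, 0.17) = 0.09

0.09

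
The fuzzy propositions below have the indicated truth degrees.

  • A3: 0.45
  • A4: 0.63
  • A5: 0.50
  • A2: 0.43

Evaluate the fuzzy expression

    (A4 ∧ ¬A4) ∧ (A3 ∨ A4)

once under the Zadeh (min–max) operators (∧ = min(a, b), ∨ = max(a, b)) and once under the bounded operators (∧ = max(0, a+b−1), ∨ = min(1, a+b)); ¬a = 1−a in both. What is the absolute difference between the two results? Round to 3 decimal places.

0.370

Under Zadeh (min–max):
  ¬A4 = 1 − 0.63 = 0.37
  A4 ∧ ¬A4 = min(a, b) on (0.63, 0.37) = 0.37
  A3 ∨ A4 = max(a, b) on (0.45, 0.63) = 0.63
  (A4 ∧ ¬A4) ∧ (A3 ∨ A4) = min(a, b) on (0.37, 0.63) = 0.37
  → value = 0.3700
Under bounded:
  ¬A4 = 1 − 0.63 = 0.37
  A4 ∧ ¬A4 = max(0, a+b−1) on (0.63, 0.37) = 0.00
  A3 ∨ A4 = min(1, a+b) on (0.45, 0.63) = 1.00
  (A4 ∧ ¬A4) ∧ (A3 ∨ A4) = max(0, a+b−1) on (0.00, 1.00) = 0.00
  → value = 0.0000
|0.3700 − 0.0000| = 0.370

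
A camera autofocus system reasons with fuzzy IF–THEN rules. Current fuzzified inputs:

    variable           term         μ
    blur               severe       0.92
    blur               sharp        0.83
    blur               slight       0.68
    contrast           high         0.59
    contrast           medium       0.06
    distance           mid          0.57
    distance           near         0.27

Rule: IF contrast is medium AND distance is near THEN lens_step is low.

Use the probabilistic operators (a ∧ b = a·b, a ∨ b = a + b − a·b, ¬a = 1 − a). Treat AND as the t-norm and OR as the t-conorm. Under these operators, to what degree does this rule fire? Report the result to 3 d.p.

firing strength: medium=0.06, near=0.27; AND[a·b] → w = 0.0162

0.016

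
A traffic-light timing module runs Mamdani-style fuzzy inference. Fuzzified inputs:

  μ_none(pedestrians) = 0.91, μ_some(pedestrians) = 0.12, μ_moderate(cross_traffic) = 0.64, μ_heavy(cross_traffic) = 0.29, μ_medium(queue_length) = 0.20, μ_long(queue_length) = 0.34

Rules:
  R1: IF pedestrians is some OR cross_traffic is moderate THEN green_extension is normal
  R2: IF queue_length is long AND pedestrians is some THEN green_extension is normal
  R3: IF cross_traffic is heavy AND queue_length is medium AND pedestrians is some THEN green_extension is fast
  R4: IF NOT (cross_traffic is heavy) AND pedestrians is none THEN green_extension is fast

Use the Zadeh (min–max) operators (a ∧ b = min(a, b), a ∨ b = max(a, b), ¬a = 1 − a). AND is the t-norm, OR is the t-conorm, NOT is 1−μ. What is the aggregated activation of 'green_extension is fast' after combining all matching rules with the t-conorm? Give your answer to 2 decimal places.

0.71

R1: some=0.12, moderate=0.64; OR[max(a, b)] → w = 0.64
R2: long=0.34, some=0.12; AND[min(a, b)] → w = 0.12
R3: heavy=0.29, medium=0.20, some=0.12; AND[min(a, b)] → w = 0.12
R4: ¬heavy=1−0.29=0.71, none=0.91; AND[min(a, b)] → w = 0.71
Rules with consequent 'fast': {R3, R4} → strengths 0.12, 0.71
Aggregate via t-conorm [max(a, b)]: 0.71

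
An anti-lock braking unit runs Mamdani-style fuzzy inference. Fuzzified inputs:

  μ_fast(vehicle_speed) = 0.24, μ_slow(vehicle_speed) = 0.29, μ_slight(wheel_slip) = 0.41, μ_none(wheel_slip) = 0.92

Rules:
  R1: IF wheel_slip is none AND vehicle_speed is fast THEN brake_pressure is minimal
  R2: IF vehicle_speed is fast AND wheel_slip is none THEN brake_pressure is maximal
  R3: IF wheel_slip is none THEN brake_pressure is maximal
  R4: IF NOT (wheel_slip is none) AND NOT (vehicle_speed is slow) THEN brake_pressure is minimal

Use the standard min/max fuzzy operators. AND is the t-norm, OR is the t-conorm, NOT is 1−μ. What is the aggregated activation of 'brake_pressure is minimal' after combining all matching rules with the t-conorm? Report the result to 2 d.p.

0.24

R1: none=0.92, fast=0.24; AND[min(a, b)] → w = 0.24
R2: fast=0.24, none=0.92; AND[min(a, b)] → w = 0.24
R3: none=0.92 → w = 0.92
R4: ¬none=1−0.92=0.08, ¬slow=1−0.29=0.71; AND[min(a, b)] → w = 0.08
Rules with consequent 'minimal': {R1, R4} → strengths 0.24, 0.08
Aggregate via t-conorm [max(a, b)]: 0.24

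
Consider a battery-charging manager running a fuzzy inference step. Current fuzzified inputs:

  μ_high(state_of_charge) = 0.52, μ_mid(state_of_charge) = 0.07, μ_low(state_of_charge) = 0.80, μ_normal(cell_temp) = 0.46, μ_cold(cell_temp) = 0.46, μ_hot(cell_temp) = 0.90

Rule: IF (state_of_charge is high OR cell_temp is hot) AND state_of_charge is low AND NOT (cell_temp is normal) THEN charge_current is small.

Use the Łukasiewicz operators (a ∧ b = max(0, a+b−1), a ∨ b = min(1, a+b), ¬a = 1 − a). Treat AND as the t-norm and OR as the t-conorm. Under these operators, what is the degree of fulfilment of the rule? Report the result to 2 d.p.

0.34

firing strength: (high=0.52 OR hot=0.90) = 1.00; AND[max(0, a+b−1)] with low=0.80, ¬normal=1−0.46=0.54 → w = 0.34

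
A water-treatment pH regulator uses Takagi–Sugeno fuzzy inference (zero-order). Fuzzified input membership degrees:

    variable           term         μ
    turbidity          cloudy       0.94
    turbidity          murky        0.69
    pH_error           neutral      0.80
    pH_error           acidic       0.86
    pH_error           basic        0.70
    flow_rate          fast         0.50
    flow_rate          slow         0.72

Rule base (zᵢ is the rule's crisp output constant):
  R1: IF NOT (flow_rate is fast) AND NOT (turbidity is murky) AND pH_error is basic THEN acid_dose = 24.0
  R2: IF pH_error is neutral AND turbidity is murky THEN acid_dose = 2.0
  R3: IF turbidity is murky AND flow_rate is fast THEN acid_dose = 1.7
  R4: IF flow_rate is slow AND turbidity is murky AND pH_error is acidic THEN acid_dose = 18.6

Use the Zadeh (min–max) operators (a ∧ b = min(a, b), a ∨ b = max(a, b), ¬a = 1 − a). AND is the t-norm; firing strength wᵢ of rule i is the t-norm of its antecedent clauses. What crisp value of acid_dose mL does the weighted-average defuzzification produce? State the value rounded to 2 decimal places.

R1 (z=24.0): ¬fast=1−0.50=0.50, ¬murky=1−0.69=0.31, basic=0.70; AND[min(a, b)] → w = 0.31
R2 (z=2.0): neutral=0.80, murky=0.69; AND[min(a, b)] → w = 0.69
R3 (z=1.7): murky=0.69, fast=0.50; AND[min(a, b)] → w = 0.50
R4 (z=18.6): slow=0.72, murky=0.69, acidic=0.86; AND[min(a, b)] → w = 0.69
Weighted average = (0.31·24.0 + 0.69·2.0 + 0.50·1.7 + 0.69·18.6) / (0.31 + 0.69 + 0.50 + 0.69)
  = 22.5040 / 2.1900 = 10.28

10.28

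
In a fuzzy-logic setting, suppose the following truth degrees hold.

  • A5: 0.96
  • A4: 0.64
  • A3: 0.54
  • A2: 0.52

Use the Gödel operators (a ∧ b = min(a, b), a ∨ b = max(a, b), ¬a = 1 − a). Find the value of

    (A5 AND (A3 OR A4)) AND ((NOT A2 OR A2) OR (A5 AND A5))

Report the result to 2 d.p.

A3 OR A4 = max(a, b) on (0.54, 0.64) = 0.64
A5 AND (A3 OR A4) = min(a, b) on (0.96, 0.64) = 0.64
NOT A2 = 1 − 0.52 = 0.48
NOT A2 OR A2 = max(a, b) on (0.48, 0.52) = 0.52
A5 AND A5 = min(a, b) on (0.96, 0.96) = 0.96
(NOT A2 OR A2) OR (A5 AND A5) = max(a, b) on (0.52, 0.96) = 0.96
(A5 AND (A3 OR A4)) AND ((NOT A2 OR A2) OR (A5 AND A5)) = min(a, b) on (0.64, 0.96) = 0.64

0.64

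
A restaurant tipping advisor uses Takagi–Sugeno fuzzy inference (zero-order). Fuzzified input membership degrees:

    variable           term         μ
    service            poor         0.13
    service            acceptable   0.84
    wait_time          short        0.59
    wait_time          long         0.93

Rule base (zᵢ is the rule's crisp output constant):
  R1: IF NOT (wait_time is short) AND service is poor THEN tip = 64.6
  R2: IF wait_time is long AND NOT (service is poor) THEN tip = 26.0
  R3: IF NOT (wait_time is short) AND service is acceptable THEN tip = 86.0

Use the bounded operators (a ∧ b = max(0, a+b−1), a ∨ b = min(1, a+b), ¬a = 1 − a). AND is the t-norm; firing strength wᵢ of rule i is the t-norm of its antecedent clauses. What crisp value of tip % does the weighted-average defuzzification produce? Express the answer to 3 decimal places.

R1 (z=64.6): ¬short=1−0.59=0.41, poor=0.13; AND[max(0, a+b−1)] → w = 0.00
R2 (z=26.0): long=0.93, ¬poor=1−0.13=0.87; AND[max(0, a+b−1)] → w = 0.80
R3 (z=86.0): ¬short=1−0.59=0.41, acceptable=0.84; AND[max(0, a+b−1)] → w = 0.25
Weighted average = (0.00·64.6 + 0.80·26.0 + 0.25·86.0) / (0.00 + 0.80 + 0.25)
  = 42.3000 / 1.0500 = 40.286

40.286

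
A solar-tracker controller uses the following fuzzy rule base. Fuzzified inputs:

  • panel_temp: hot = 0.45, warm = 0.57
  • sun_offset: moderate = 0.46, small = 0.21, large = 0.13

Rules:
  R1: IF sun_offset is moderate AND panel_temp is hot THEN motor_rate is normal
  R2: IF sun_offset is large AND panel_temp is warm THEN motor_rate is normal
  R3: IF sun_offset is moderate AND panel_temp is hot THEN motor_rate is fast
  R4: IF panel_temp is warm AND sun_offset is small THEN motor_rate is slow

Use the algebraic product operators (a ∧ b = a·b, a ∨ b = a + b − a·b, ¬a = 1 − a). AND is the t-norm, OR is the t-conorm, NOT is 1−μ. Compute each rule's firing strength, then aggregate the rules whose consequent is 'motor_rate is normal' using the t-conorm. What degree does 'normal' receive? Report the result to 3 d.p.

0.266

R1: moderate=0.46, hot=0.45; AND[a·b] → w = 0.2070
R2: large=0.13, warm=0.57; AND[a·b] → w = 0.0741
R3: moderate=0.46, hot=0.45; AND[a·b] → w = 0.2070
R4: warm=0.57, small=0.21; AND[a·b] → w = 0.1197
Rules with consequent 'normal': {R1, R2} → strengths 0.2070, 0.0741
Aggregate via t-conorm [a + b − a·b]: 0.2658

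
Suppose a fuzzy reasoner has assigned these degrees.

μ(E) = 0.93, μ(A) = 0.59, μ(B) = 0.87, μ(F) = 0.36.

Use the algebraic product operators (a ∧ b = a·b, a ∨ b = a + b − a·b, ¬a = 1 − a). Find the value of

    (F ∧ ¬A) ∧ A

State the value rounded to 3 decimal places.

0.087

¬A = 1 − 0.5900 = 0.4100
F ∧ ¬A = a·b on (0.3600, 0.4100) = 0.1476
(F ∧ ¬A) ∧ A = a·b on (0.1476, 0.5900) = 0.0871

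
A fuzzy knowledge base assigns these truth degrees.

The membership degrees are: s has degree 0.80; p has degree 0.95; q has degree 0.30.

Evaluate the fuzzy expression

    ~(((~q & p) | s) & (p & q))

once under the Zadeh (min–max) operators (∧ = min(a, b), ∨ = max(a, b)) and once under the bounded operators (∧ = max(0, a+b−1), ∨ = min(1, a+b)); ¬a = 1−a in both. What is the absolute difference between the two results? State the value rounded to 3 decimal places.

Under Zadeh (min–max):
  ~q = 1 − 0.30 = 0.70
  ~q & p = min(a, b) on (0.70, 0.95) = 0.70
  (~q & p) | s = max(a, b) on (0.70, 0.80) = 0.80
  p & q = min(a, b) on (0.95, 0.30) = 0.30
  ((~q & p) | s) & (p & q) = min(a, b) on (0.80, 0.30) = 0.30
  ~(((~q & p) | s) & (p & q)) = 1 − 0.30 = 0.70
  → value = 0.7000
Under bounded:
  ~q = 1 − 0.30 = 0.70
  ~q & p = max(0, a+b−1) on (0.70, 0.95) = 0.65
  (~q & p) | s = min(1, a+b) on (0.65, 0.80) = 1.00
  p & q = max(0, a+b−1) on (0.95, 0.30) = 0.25
  ((~q & p) | s) & (p & q) = max(0, a+b−1) on (1.00, 0.25) = 0.25
  ~(((~q & p) | s) & (p & q)) = 1 − 0.25 = 0.75
  → value = 0.7500
|0.7000 − 0.7500| = 0.050

0.050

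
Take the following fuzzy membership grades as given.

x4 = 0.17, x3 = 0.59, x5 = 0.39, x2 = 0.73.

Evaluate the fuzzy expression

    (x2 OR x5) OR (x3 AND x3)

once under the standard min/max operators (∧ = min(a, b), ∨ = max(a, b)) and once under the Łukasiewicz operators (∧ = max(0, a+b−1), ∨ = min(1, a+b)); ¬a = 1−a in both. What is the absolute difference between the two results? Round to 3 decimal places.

Under standard min/max:
  x2 OR x5 = max(a, b) on (0.73, 0.39) = 0.73
  x3 AND x3 = min(a, b) on (0.59, 0.59) = 0.59
  (x2 OR x5) OR (x3 AND x3) = max(a, b) on (0.73, 0.59) = 0.73
  → value = 0.7300
Under Łukasiewicz:
  x2 OR x5 = min(1, a+b) on (0.73, 0.39) = 1.00
  x3 AND x3 = max(0, a+b−1) on (0.59, 0.59) = 0.18
  (x2 OR x5) OR (x3 AND x3) = min(1, a+b) on (1.00, 0.18) = 1.00
  → value = 1.0000
|0.7300 − 1.0000| = 0.270

0.270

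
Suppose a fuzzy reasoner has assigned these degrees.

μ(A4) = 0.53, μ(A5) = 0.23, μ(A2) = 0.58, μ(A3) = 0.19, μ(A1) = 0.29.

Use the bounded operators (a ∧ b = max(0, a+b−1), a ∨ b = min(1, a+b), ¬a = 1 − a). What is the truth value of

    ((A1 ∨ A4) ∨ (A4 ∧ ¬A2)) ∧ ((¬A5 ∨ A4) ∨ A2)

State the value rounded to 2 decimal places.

A1 ∨ A4 = min(1, a+b) on (0.29, 0.53) = 0.82
¬A2 = 1 − 0.58 = 0.42
A4 ∧ ¬A2 = max(0, a+b−1) on (0.53, 0.42) = 0.00
(A1 ∨ A4) ∨ (A4 ∧ ¬A2) = min(1, a+b) on (0.82, 0.00) = 0.82
¬A5 = 1 − 0.23 = 0.77
¬A5 ∨ A4 = min(1, a+b) on (0.77, 0.53) = 1.00
(¬A5 ∨ A4) ∨ A2 = min(1, a+b) on (1.00, 0.58) = 1.00
((A1 ∨ A4) ∨ (A4 ∧ ¬A2)) ∧ ((¬A5 ∨ A4) ∨ A2) = max(0, a+b−1) on (0.82, 1.00) = 0.82

0.82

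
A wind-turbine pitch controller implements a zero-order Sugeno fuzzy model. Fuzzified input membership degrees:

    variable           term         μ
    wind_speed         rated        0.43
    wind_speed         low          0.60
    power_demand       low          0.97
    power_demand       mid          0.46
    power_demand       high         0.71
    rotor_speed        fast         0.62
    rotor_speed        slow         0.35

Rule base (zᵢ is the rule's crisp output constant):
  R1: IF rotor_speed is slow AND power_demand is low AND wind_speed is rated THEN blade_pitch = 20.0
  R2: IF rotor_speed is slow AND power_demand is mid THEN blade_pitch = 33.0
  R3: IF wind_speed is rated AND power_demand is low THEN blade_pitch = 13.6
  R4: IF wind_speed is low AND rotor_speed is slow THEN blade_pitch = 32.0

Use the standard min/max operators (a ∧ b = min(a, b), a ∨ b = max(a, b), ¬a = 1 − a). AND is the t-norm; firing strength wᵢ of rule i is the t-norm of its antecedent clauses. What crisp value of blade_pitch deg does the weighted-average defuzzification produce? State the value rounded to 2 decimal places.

24.05

R1 (z=20.0): slow=0.35, low=0.97, rated=0.43; AND[min(a, b)] → w = 0.35
R2 (z=33.0): slow=0.35, mid=0.46; AND[min(a, b)] → w = 0.35
R3 (z=13.6): rated=0.43, low=0.97; AND[min(a, b)] → w = 0.43
R4 (z=32.0): low=0.60, slow=0.35; AND[min(a, b)] → w = 0.35
Weighted average = (0.35·20.0 + 0.35·33.0 + 0.43·13.6 + 0.35·32.0) / (0.35 + 0.35 + 0.43 + 0.35)
  = 35.5980 / 1.4800 = 24.05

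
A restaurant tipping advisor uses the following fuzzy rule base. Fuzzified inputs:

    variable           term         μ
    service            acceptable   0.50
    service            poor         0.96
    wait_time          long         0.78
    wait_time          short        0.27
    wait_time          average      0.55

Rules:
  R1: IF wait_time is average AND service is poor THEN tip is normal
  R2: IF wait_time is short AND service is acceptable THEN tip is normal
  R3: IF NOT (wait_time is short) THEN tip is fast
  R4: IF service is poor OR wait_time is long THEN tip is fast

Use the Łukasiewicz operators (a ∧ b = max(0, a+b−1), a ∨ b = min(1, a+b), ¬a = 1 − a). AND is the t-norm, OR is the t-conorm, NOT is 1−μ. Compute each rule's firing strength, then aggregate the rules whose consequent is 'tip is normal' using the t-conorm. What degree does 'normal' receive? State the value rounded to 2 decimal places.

R1: average=0.55, poor=0.96; AND[max(0, a+b−1)] → w = 0.51
R2: short=0.27, acceptable=0.50; AND[max(0, a+b−1)] → w = 0.00
R3: ¬short=1−0.27=0.73 → w = 0.73
R4: poor=0.96, long=0.78; OR[min(1, a+b)] → w = 1.00
Rules with consequent 'normal': {R1, R2} → strengths 0.51, 0.00
Aggregate via t-conorm [min(1, a+b)]: 0.51

0.51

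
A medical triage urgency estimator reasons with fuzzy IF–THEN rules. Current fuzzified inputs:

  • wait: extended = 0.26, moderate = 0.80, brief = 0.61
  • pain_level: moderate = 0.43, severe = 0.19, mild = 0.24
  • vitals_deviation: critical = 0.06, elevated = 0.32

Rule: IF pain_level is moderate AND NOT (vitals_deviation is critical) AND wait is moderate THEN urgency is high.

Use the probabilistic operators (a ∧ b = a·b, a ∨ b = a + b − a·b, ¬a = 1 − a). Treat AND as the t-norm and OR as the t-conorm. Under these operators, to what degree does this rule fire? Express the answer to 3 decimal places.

0.323

firing strength: moderate=0.43, ¬critical=1−0.06=0.94, moderate=0.80; AND[a·b] → w = 0.3234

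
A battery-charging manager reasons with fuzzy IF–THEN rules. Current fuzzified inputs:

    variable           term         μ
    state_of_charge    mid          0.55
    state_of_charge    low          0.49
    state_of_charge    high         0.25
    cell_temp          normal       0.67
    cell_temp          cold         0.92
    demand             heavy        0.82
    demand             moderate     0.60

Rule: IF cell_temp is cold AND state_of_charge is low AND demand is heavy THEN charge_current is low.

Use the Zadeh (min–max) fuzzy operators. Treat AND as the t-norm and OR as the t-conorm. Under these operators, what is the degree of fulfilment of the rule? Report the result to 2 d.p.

0.49

firing strength: cold=0.92, low=0.49, heavy=0.82; AND[min(a, b)] → w = 0.49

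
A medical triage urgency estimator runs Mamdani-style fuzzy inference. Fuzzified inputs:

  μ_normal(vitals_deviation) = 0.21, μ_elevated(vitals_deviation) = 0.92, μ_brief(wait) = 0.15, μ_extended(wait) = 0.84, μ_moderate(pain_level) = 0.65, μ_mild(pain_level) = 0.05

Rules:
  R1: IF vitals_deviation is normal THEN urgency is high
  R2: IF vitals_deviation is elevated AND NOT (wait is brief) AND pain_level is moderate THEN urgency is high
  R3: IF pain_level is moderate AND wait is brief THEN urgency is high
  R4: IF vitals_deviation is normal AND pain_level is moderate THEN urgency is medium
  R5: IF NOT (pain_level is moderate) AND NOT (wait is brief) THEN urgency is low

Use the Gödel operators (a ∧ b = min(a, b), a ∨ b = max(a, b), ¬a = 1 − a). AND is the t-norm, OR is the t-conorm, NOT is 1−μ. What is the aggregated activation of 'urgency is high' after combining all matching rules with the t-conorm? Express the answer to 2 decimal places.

0.65

R1: normal=0.21 → w = 0.21
R2: elevated=0.92, ¬brief=1−0.15=0.85, moderate=0.65; AND[min(a, b)] → w = 0.65
R3: moderate=0.65, brief=0.15; AND[min(a, b)] → w = 0.15
R4: normal=0.21, moderate=0.65; AND[min(a, b)] → w = 0.21
R5: ¬moderate=1−0.65=0.35, ¬brief=1−0.15=0.85; AND[min(a, b)] → w = 0.35
Rules with consequent 'high': {R1, R2, R3} → strengths 0.21, 0.65, 0.15
Aggregate via t-conorm [max(a, b)]: 0.65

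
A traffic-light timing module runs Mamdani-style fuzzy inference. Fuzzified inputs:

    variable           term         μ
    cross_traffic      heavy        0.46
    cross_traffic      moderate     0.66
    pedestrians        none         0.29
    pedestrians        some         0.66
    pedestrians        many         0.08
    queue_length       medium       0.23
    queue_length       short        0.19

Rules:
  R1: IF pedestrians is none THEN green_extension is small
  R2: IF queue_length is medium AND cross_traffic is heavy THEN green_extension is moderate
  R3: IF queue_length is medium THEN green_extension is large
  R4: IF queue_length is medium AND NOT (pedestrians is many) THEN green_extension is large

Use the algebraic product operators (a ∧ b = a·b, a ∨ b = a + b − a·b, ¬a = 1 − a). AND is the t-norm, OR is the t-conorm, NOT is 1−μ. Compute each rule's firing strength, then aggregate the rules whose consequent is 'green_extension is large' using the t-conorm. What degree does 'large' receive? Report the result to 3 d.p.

0.393

R1: none=0.29 → w = 0.2900
R2: medium=0.23, heavy=0.46; AND[a·b] → w = 0.1058
R3: medium=0.23 → w = 0.2300
R4: medium=0.23, ¬many=1−0.08=0.92; AND[a·b] → w = 0.2116
Rules with consequent 'large': {R3, R4} → strengths 0.2300, 0.2116
Aggregate via t-conorm [a + b − a·b]: 0.3929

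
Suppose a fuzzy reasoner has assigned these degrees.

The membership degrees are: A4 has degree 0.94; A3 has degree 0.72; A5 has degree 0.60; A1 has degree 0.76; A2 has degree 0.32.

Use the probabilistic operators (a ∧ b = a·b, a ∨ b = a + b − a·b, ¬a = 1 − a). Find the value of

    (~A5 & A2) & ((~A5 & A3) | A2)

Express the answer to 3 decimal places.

~A5 = 1 − 0.6000 = 0.4000
~A5 & A2 = a·b on (0.4000, 0.3200) = 0.1280
~A5 = 1 − 0.6000 = 0.4000
~A5 & A3 = a·b on (0.4000, 0.7200) = 0.2880
(~A5 & A3) | A2 = a + b − a·b on (0.2880, 0.3200) = 0.5158
(~A5 & A2) & ((~A5 & A3) | A2) = a·b on (0.1280, 0.5158) = 0.0660

0.066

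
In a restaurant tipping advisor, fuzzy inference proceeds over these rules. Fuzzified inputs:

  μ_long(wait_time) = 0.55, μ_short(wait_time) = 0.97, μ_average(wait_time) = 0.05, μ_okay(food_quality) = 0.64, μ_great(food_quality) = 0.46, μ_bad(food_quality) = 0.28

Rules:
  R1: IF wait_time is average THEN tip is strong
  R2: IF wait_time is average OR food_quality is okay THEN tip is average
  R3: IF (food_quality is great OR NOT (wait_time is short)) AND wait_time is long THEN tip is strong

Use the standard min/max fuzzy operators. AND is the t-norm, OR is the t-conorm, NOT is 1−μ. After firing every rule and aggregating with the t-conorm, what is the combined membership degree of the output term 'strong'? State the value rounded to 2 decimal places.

0.46

R1: average=0.05 → w = 0.05
R2: average=0.05, okay=0.64; OR[max(a, b)] → w = 0.64
R3: (great=0.46 OR ¬short=1−0.97=0.03) = 0.46; AND[min(a, b)] with long=0.55 → w = 0.46
Rules with consequent 'strong': {R1, R3} → strengths 0.05, 0.46
Aggregate via t-conorm [max(a, b)]: 0.46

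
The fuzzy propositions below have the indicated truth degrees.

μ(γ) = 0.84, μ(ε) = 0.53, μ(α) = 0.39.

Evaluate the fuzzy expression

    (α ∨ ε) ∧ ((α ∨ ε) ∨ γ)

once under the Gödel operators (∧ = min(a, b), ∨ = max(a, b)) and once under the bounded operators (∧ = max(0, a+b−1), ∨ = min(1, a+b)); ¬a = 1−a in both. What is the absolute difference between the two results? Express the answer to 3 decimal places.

0.390

Under Gödel:
  α ∨ ε = max(a, b) on (0.39, 0.53) = 0.53
  α ∨ ε = max(a, b) on (0.39, 0.53) = 0.53
  (α ∨ ε) ∨ γ = max(a, b) on (0.53, 0.84) = 0.84
  (α ∨ ε) ∧ ((α ∨ ε) ∨ γ) = min(a, b) on (0.53, 0.84) = 0.53
  → value = 0.5300
Under bounded:
  α ∨ ε = min(1, a+b) on (0.39, 0.53) = 0.92
  α ∨ ε = min(1, a+b) on (0.39, 0.53) = 0.92
  (α ∨ ε) ∨ γ = min(1, a+b) on (0.92, 0.84) = 1.00
  (α ∨ ε) ∧ ((α ∨ ε) ∨ γ) = max(0, a+b−1) on (0.92, 1.00) = 0.92
  → value = 0.9200
|0.5300 − 0.9200| = 0.390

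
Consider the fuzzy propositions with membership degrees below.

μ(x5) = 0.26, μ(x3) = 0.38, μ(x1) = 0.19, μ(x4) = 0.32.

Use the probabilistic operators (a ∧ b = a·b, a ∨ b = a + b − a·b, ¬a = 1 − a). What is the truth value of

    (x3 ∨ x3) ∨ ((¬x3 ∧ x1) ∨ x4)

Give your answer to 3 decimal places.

x3 ∨ x3 = a + b − a·b on (0.3800, 0.3800) = 0.6156
¬x3 = 1 − 0.3800 = 0.6200
¬x3 ∧ x1 = a·b on (0.6200, 0.1900) = 0.1178
(¬x3 ∧ x1) ∨ x4 = a + b − a·b on (0.1178, 0.3200) = 0.4001
(x3 ∨ x3) ∨ ((¬x3 ∧ x1) ∨ x4) = a + b − a·b on (0.6156, 0.4001) = 0.7694

0.769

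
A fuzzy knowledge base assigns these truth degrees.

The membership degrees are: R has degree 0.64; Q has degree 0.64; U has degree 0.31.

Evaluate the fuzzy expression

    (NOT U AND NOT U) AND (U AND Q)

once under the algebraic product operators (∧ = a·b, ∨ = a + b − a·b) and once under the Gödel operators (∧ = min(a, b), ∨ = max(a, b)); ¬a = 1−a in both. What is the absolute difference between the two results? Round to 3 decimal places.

Under algebraic product:
  NOT U = 1 − 0.3100 = 0.6900
  NOT U = 1 − 0.3100 = 0.6900
  NOT U AND NOT U = a·b on (0.6900, 0.6900) = 0.4761
  U AND Q = a·b on (0.3100, 0.6400) = 0.1984
  (NOT U AND NOT U) AND (U AND Q) = a·b on (0.4761, 0.1984) = 0.0945
  → value = 0.0945
Under Gödel:
  NOT U = 1 − 0.31 = 0.69
  NOT U = 1 − 0.31 = 0.69
  NOT U AND NOT U = min(a, b) on (0.69, 0.69) = 0.69
  U AND Q = min(a, b) on (0.31, 0.64) = 0.31
  (NOT U AND NOT U) AND (U AND Q) = min(a, b) on (0.69, 0.31) = 0.31
  → value = 0.3100
|0.0945 − 0.3100| = 0.216

0.216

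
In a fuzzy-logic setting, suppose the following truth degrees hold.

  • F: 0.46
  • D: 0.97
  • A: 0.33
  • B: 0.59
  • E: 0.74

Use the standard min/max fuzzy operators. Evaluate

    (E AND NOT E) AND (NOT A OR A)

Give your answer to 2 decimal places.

NOT E = 1 − 0.74 = 0.26
E AND NOT E = min(a, b) on (0.74, 0.26) = 0.26
NOT A = 1 − 0.33 = 0.67
NOT A OR A = max(a, b) on (0.67, 0.33) = 0.67
(E AND NOT E) AND (NOT A OR A) = min(a, b) on (0.26, 0.67) = 0.26

0.26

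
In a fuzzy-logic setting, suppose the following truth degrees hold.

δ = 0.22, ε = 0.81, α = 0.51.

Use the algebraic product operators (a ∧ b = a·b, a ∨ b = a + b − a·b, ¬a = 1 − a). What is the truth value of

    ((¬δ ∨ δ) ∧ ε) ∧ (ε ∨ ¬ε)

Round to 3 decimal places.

0.568

¬δ = 1 − 0.2200 = 0.7800
¬δ ∨ δ = a + b − a·b on (0.7800, 0.2200) = 0.8284
(¬δ ∨ δ) ∧ ε = a·b on (0.8284, 0.8100) = 0.6710
¬ε = 1 − 0.8100 = 0.1900
ε ∨ ¬ε = a + b − a·b on (0.8100, 0.1900) = 0.8461
((¬δ ∨ δ) ∧ ε) ∧ (ε ∨ ¬ε) = a·b on (0.6710, 0.8461) = 0.5677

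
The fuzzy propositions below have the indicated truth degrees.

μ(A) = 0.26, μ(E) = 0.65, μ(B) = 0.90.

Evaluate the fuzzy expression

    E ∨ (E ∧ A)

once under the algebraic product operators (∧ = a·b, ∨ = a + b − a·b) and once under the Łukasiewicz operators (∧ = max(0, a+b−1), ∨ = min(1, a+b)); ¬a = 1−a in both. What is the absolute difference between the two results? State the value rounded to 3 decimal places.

0.059

Under algebraic product:
  E ∧ A = a·b on (0.6500, 0.2600) = 0.1690
  E ∨ (E ∧ A) = a + b − a·b on (0.6500, 0.1690) = 0.7092
  → value = 0.7092
Under Łukasiewicz:
  E ∧ A = max(0, a+b−1) on (0.65, 0.26) = 0.00
  E ∨ (E ∧ A) = min(1, a+b) on (0.65, 0.00) = 0.65
  → value = 0.6500
|0.7092 − 0.6500| = 0.059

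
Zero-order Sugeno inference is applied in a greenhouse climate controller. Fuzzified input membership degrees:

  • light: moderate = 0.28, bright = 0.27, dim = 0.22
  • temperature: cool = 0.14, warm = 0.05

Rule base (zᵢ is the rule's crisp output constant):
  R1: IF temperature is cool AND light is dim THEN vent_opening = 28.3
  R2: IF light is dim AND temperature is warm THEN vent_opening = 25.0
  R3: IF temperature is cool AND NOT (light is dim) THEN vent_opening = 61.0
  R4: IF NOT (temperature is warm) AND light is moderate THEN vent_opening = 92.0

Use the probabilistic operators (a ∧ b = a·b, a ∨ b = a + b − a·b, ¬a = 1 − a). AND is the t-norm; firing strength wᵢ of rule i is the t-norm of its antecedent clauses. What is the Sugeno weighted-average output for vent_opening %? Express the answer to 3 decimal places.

77.410

R1 (z=28.3): cool=0.14, dim=0.22; AND[a·b] → w = 0.0308
R2 (z=25.0): dim=0.22, warm=0.05; AND[a·b] → w = 0.0110
R3 (z=61.0): cool=0.14, ¬dim=1−0.22=0.78; AND[a·b] → w = 0.1092
R4 (z=92.0): ¬warm=1−0.05=0.95, moderate=0.28; AND[a·b] → w = 0.2660
Weighted average = (0.0308·28.3 + 0.0110·25.0 + 0.1092·61.0 + 0.2660·92.0) / (0.0308 + 0.0110 + 0.1092 + 0.2660)
  = 32.2798 / 0.4170 = 77.410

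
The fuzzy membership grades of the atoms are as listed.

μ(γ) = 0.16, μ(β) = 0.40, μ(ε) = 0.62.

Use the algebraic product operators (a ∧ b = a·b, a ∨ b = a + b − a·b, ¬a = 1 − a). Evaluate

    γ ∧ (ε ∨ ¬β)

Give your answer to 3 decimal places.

¬β = 1 − 0.4000 = 0.6000
ε ∨ ¬β = a + b − a·b on (0.6200, 0.6000) = 0.8480
γ ∧ (ε ∨ ¬β) = a·b on (0.1600, 0.8480) = 0.1357

0.136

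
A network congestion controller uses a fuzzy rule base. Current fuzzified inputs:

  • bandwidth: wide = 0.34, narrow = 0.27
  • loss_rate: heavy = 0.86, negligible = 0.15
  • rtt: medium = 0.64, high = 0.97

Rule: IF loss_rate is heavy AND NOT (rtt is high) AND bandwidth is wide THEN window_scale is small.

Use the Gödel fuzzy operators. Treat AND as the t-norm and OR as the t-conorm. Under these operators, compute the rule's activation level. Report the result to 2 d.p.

firing strength: heavy=0.86, ¬high=1−0.97=0.03, wide=0.34; AND[min(a, b)] → w = 0.03

0.03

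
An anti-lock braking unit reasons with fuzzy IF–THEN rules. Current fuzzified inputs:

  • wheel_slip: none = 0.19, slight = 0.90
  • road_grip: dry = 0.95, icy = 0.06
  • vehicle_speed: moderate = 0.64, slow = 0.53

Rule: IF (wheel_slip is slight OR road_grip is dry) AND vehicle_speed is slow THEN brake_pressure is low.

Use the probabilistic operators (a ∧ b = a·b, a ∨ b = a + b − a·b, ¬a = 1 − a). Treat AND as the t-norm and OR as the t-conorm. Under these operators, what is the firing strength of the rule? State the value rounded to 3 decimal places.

0.527

firing strength: (slight=0.90 OR dry=0.95) = 0.9950; AND[a·b] with slow=0.53 → w = 0.5274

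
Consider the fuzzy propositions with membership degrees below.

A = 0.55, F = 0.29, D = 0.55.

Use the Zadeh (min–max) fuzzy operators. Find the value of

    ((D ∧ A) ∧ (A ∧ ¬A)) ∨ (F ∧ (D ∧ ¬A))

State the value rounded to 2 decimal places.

D ∧ A = min(a, b) on (0.55, 0.55) = 0.55
¬A = 1 − 0.55 = 0.45
A ∧ ¬A = min(a, b) on (0.55, 0.45) = 0.45
(D ∧ A) ∧ (A ∧ ¬A) = min(a, b) on (0.55, 0.45) = 0.45
¬A = 1 − 0.55 = 0.45
D ∧ ¬A = min(a, b) on (0.55, 0.45) = 0.45
F ∧ (D ∧ ¬A) = min(a, b) on (0.29, 0.45) = 0.29
((D ∧ A) ∧ (A ∧ ¬A)) ∨ (F ∧ (D ∧ ¬A)) = max(a, b) on (0.45, 0.29) = 0.45

0.45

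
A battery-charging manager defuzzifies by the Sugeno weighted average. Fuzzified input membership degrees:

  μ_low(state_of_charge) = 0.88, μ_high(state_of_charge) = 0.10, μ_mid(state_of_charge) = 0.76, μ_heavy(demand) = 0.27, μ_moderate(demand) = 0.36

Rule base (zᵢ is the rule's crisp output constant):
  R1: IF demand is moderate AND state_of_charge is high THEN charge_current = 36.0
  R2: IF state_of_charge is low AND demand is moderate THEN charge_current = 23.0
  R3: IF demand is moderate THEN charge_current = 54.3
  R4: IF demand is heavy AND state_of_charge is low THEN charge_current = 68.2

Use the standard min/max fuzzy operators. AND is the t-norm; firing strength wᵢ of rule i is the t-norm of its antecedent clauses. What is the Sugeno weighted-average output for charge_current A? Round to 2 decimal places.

45.73

R1 (z=36.0): moderate=0.36, high=0.10; AND[min(a, b)] → w = 0.10
R2 (z=23.0): low=0.88, moderate=0.36; AND[min(a, b)] → w = 0.36
R3 (z=54.3): moderate=0.36 → w = 0.36
R4 (z=68.2): heavy=0.27, low=0.88; AND[min(a, b)] → w = 0.27
Weighted average = (0.10·36.0 + 0.36·23.0 + 0.36·54.3 + 0.27·68.2) / (0.10 + 0.36 + 0.36 + 0.27)
  = 49.8420 / 1.0900 = 45.73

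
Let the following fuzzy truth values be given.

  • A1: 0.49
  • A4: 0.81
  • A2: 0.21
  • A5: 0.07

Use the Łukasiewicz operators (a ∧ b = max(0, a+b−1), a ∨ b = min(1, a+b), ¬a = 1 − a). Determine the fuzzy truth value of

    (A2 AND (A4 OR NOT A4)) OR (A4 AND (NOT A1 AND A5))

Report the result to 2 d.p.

0.21

NOT A4 = 1 − 0.81 = 0.19
A4 OR NOT A4 = min(1, a+b) on (0.81, 0.19) = 1.00
A2 AND (A4 OR NOT A4) = max(0, a+b−1) on (0.21, 1.00) = 0.21
NOT A1 = 1 − 0.49 = 0.51
NOT A1 AND A5 = max(0, a+b−1) on (0.51, 0.07) = 0.00
A4 AND (NOT A1 AND A5) = max(0, a+b−1) on (0.81, 0.00) = 0.00
(A2 AND (A4 OR NOT A4)) OR (A4 AND (NOT A1 AND A5)) = min(1, a+b) on (0.21, 0.00) = 0.21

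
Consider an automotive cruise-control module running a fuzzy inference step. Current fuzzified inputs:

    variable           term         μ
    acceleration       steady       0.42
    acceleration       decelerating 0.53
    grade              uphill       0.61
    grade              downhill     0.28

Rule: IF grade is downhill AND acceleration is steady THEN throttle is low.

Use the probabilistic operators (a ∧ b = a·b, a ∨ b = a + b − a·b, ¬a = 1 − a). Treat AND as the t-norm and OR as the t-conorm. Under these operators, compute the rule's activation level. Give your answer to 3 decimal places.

firing strength: downhill=0.28, steady=0.42; AND[a·b] → w = 0.1176

0.118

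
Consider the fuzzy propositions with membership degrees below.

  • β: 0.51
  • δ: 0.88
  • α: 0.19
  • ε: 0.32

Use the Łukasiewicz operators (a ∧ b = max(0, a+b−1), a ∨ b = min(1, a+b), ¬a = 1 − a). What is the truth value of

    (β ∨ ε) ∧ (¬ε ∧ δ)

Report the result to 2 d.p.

0.39

β ∨ ε = min(1, a+b) on (0.51, 0.32) = 0.83
¬ε = 1 − 0.32 = 0.68
¬ε ∧ δ = max(0, a+b−1) on (0.68, 0.88) = 0.56
(β ∨ ε) ∧ (¬ε ∧ δ) = max(0, a+b−1) on (0.83, 0.56) = 0.39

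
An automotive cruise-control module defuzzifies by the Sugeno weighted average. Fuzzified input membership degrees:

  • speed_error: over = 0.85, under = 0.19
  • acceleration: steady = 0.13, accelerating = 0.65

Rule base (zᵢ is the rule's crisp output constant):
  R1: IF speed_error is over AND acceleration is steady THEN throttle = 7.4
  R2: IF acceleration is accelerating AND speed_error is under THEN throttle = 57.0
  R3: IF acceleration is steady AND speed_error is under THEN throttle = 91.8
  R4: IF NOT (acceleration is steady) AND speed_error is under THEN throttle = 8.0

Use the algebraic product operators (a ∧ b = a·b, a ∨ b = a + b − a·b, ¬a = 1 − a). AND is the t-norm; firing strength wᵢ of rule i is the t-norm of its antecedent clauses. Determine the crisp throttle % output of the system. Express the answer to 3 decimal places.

26.998

R1 (z=7.4): over=0.85, steady=0.13; AND[a·b] → w = 0.1105
R2 (z=57.0): accelerating=0.65, under=0.19; AND[a·b] → w = 0.1235
R3 (z=91.8): steady=0.13, under=0.19; AND[a·b] → w = 0.0247
R4 (z=8.0): ¬steady=1−0.13=0.87, under=0.19; AND[a·b] → w = 0.1653
Weighted average = (0.1105·7.4 + 0.1235·57.0 + 0.0247·91.8 + 0.1653·8.0) / (0.1105 + 0.1235 + 0.0247 + 0.1653)
  = 11.4471 / 0.4240 = 26.998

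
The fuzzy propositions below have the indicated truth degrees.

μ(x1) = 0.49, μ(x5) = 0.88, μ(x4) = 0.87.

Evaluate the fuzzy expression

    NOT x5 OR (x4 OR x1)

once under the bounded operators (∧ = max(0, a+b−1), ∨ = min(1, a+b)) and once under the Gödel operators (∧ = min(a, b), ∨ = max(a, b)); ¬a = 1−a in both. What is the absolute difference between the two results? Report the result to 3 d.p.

0.130

Under bounded:
  NOT x5 = 1 − 0.88 = 0.12
  x4 OR x1 = min(1, a+b) on (0.87, 0.49) = 1.00
  NOT x5 OR (x4 OR x1) = min(1, a+b) on (0.12, 1.00) = 1.00
  → value = 1.0000
Under Gödel:
  NOT x5 = 1 − 0.88 = 0.12
  x4 OR x1 = max(a, b) on (0.87, 0.49) = 0.87
  NOT x5 OR (x4 OR x1) = max(a, b) on (0.12, 0.87) = 0.87
  → value = 0.8700
|1.0000 − 0.8700| = 0.130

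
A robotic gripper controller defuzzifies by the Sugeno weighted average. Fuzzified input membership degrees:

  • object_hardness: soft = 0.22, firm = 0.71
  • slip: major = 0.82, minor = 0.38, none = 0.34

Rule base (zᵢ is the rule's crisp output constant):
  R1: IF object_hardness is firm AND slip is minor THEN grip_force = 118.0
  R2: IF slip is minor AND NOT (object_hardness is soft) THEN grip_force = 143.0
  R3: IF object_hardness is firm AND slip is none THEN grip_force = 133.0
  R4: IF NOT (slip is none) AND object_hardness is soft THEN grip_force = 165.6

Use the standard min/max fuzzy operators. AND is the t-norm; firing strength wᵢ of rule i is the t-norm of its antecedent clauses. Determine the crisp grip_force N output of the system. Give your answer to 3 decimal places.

R1 (z=118.0): firm=0.71, minor=0.38; AND[min(a, b)] → w = 0.38
R2 (z=143.0): minor=0.38, ¬soft=1−0.22=0.78; AND[min(a, b)] → w = 0.38
R3 (z=133.0): firm=0.71, none=0.34; AND[min(a, b)] → w = 0.34
R4 (z=165.6): ¬none=1−0.34=0.66, soft=0.22; AND[min(a, b)] → w = 0.22
Weighted average = (0.38·118.0 + 0.38·143.0 + 0.34·133.0 + 0.22·165.6) / (0.38 + 0.38 + 0.34 + 0.22)
  = 180.8320 / 1.3200 = 136.994

136.994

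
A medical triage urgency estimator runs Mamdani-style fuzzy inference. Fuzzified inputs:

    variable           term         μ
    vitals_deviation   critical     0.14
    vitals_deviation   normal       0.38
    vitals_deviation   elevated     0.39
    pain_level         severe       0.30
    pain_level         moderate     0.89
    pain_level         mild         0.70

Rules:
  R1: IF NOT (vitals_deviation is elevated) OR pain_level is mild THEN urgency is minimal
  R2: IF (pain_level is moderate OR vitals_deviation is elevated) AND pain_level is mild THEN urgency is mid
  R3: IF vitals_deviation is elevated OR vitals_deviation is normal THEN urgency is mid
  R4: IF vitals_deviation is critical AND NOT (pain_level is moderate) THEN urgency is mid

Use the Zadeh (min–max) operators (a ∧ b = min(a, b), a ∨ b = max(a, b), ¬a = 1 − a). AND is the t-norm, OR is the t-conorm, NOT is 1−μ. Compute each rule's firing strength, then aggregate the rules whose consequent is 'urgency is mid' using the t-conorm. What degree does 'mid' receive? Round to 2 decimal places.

0.70

R1: ¬elevated=1−0.39=0.61, mild=0.70; OR[max(a, b)] → w = 0.70
R2: (moderate=0.89 OR elevated=0.39) = 0.89; AND[min(a, b)] with mild=0.70 → w = 0.70
R3: elevated=0.39, normal=0.38; OR[max(a, b)] → w = 0.39
R4: critical=0.14, ¬moderate=1−0.89=0.11; AND[min(a, b)] → w = 0.11
Rules with consequent 'mid': {R2, R3, R4} → strengths 0.70, 0.39, 0.11
Aggregate via t-conorm [max(a, b)]: 0.70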